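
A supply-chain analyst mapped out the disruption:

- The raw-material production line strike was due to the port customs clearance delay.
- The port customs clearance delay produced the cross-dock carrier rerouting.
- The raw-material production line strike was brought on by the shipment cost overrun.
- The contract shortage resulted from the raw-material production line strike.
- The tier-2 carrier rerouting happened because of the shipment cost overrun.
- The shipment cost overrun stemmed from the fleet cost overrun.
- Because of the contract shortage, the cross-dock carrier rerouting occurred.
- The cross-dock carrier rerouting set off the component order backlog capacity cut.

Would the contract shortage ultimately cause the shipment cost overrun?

No

The contract shortage leads to the cross-dock carrier rerouting, the component order backlog capacity cut; the shipment cost overrun is not among them.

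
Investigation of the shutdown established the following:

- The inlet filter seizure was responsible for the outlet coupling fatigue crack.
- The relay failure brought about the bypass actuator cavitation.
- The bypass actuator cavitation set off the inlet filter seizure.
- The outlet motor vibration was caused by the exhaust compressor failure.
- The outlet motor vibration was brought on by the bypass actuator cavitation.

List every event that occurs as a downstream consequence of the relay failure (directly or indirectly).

the bypass actuator cavitation, the inlet filter seizure, the outlet coupling fatigue crack, the outlet motor vibration

Direct effects: the bypass actuator cavitation.
2 steps out: the inlet filter seizure, the outlet motor vibration.
3 steps out: the outlet coupling fatigue crack.
Not reachable from it: the exhaust compressor failure.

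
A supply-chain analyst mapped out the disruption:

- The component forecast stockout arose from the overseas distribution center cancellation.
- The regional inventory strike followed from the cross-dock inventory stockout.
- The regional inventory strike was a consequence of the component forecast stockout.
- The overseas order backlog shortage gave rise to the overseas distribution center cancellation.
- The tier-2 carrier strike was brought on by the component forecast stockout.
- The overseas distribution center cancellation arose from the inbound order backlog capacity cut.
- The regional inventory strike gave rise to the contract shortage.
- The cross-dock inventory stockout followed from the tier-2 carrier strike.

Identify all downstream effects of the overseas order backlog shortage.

Direct effects: the overseas distribution center cancellation.
2 steps out: the component forecast stockout.
3 steps out: the tier-2 carrier strike, the regional inventory strike.
4 steps out: the cross-dock inventory stockout, the contract shortage.
Not reachable from it: the inbound order backlog capacity cut.

the component forecast stockout, the contract shortage, the cross-dock inventory stockout, the overseas distribution center cancellation, the regional inventory strike, the tier-2 carrier strike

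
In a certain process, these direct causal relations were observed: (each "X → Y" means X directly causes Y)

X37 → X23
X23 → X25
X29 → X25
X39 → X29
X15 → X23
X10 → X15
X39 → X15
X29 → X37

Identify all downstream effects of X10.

Direct effects: X15.
2 steps out: X23.
3 steps out: X25.
Not reachable from it: X39, X29, X37.

X15, X23, X25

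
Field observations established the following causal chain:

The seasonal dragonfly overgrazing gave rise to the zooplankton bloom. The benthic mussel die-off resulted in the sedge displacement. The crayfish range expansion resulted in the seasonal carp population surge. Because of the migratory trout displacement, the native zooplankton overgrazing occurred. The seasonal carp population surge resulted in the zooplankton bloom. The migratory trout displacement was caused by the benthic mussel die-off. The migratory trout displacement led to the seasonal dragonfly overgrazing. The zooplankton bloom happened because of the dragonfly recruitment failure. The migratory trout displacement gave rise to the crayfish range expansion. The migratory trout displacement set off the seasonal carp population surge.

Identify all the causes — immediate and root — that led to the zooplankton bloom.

the benthic mussel die-off, the crayfish range expansion, the dragonfly recruitment failure, the migratory trout displacement, the seasonal carp population surge, the seasonal dragonfly overgrazing

Immediate causes of the zooplankton bloom: the seasonal dragonfly overgrazing, the seasonal carp population surge, the dragonfly recruitment failure.
Further upstream: the benthic mussel die-off, the migratory trout displacement, the crayfish range expansion.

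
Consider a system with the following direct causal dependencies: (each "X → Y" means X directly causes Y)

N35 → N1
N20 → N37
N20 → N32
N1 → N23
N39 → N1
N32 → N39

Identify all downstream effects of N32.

Direct effects: N39.
2 steps out: N1.
3 steps out: N23.
Not reachable from it: N20, N35, N37.

N1, N23, N39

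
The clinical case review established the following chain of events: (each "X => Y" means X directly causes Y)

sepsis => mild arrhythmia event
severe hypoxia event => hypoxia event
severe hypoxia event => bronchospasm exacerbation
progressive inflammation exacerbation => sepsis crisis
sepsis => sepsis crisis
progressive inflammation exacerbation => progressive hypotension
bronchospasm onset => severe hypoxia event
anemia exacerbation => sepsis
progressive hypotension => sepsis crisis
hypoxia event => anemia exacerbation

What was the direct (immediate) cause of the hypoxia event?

Upstream contributors include the bronchospasm onset, but only the severe hypoxia event feeds directly into the hypoxia event.

the severe hypoxia event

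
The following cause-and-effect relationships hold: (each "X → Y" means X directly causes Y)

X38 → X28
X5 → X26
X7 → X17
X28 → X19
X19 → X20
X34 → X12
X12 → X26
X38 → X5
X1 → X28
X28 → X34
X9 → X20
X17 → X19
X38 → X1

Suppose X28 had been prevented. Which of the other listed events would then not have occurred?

X12, X34

Downstream of X28: X19, X34, X12, X26, X20.
Of those, still caused via another path: X19, X26, X20.
The remainder have no surviving cause.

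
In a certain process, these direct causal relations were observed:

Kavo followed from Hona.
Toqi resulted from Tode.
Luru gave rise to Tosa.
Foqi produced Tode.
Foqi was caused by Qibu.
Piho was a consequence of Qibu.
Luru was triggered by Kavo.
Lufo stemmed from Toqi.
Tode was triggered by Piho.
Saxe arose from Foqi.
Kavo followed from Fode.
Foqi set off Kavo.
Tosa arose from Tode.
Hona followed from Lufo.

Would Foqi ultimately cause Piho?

Foqi leads to Tode, Saxe, Toqi, Lufo, Hona, Kavo, Luru, Tosa; Piho is not among them.

No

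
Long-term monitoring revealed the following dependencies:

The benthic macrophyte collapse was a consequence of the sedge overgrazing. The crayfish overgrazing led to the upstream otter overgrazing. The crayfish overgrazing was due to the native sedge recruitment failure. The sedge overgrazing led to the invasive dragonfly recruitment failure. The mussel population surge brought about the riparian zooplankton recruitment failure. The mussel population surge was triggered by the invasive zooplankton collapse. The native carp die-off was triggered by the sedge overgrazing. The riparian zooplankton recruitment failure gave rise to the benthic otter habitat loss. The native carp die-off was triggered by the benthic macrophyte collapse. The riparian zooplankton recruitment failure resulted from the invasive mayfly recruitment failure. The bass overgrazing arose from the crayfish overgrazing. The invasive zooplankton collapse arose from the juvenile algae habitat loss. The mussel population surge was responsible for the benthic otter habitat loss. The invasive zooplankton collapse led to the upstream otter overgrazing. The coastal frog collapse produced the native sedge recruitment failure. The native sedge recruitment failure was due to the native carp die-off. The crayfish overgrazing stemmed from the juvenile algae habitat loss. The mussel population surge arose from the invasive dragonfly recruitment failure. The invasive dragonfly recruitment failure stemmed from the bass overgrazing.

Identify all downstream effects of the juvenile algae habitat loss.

the bass overgrazing, the benthic otter habitat loss, the crayfish overgrazing, the invasive dragonfly recruitment failure, the invasive zooplankton collapse, the mussel population surge, the riparian zooplankton recruitment failure, the upstream otter overgrazing

Direct effects: the invasive zooplankton collapse, the crayfish overgrazing.
2 steps out: the bass overgrazing, the upstream otter overgrazing, the mussel population surge.
3 steps out: the invasive dragonfly recruitment failure, the riparian zooplankton recruitment failure, the benthic otter habitat loss.
Not reachable from it: the coastal frog collapse, the sedge overgrazing, the benthic macrophyte collapse, the native carp die-off, the native sedge recruitment failure, the invasive mayfly recruitment failure.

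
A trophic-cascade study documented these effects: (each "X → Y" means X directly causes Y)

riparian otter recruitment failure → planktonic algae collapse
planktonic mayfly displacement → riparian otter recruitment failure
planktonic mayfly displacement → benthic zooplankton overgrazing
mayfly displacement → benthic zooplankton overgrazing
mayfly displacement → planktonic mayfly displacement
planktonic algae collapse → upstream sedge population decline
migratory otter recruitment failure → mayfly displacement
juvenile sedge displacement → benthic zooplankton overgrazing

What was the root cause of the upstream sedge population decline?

the migratory otter recruitment failure

Tracing upstream from the upstream sedge population decline: the upstream sedge population decline ← the planktonic algae collapse ← the riparian otter recruitment failure ← the planktonic mayfly displacement ← the mayfly displacement ← the migratory otter recruitment failure.
The migratory otter recruitment failure has no stated cause, so it is the root.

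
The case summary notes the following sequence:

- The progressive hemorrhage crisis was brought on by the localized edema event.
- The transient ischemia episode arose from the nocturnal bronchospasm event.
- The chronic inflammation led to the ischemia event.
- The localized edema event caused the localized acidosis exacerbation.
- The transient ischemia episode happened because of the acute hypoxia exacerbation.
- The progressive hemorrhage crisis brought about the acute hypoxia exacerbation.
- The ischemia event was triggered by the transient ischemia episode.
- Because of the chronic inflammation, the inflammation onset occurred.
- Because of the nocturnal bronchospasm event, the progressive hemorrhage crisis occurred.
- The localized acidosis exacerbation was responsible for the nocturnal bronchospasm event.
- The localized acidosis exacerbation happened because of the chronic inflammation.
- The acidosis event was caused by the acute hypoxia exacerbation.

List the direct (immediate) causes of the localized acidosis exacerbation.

the chronic inflammation, the localized edema event → the localized acidosis exacerbation with nothing further upstream stated.

the chronic inflammation, the localized edema event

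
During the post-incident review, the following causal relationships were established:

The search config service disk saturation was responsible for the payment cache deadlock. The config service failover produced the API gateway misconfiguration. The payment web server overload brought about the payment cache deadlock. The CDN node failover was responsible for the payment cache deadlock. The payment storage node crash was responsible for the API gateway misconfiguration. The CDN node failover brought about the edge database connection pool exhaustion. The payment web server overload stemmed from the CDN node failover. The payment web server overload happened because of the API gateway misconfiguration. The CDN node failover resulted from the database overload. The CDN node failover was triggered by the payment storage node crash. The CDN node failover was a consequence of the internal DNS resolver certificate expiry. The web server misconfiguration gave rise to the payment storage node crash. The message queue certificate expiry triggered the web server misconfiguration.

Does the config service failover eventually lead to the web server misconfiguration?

No

The config service failover leads to the API gateway misconfiguration, the payment web server overload, the payment cache deadlock; the web server misconfiguration is not among them.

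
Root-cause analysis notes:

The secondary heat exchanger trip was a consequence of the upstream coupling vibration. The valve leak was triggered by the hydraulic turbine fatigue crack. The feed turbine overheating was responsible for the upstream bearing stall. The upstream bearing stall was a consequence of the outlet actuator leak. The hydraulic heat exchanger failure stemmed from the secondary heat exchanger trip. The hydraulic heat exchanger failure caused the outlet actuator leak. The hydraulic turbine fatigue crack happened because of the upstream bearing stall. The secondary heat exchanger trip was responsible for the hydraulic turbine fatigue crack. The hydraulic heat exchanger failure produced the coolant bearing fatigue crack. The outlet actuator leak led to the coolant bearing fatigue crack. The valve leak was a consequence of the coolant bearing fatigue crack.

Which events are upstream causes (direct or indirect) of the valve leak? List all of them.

Immediate causes of the valve leak: the hydraulic turbine fatigue crack, the coolant bearing fatigue crack.
Further upstream: the upstream coupling vibration, the feed turbine overheating, the secondary heat exchanger trip, the hydraulic heat exchanger failure, the outlet actuator leak, the upstream bearing stall.

the coolant bearing fatigue crack, the feed turbine overheating, the hydraulic heat exchanger failure, the hydraulic turbine fatigue crack, the outlet actuator leak, the secondary heat exchanger trip, the upstream bearing stall, the upstream coupling vibration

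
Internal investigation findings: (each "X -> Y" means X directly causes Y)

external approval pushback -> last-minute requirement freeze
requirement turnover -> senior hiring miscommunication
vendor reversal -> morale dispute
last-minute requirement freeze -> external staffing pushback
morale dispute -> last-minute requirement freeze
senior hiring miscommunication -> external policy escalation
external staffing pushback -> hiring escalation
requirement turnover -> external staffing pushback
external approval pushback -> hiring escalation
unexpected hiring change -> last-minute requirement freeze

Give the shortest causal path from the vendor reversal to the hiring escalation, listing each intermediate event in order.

the vendor reversal → the morale dispute → the last-minute requirement freeze → the external staffing pushback → the hiring escalation

the vendor reversal → the morale dispute
the morale dispute → the last-minute requirement freeze
the last-minute requirement freeze → the external staffing pushback
the external staffing pushback → the hiring escalation
Length: 4 steps.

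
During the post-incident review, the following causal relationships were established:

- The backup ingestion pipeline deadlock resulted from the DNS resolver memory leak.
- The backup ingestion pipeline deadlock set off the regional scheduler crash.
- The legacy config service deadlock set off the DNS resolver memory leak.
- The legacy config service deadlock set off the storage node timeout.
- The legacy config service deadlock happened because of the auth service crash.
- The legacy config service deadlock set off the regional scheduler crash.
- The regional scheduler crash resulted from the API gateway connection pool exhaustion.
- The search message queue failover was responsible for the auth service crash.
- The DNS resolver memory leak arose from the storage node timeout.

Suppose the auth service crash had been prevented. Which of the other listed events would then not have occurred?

Downstream of the auth service crash: the legacy config service deadlock, the storage node timeout, the DNS resolver memory leak, the backup ingestion pipeline deadlock, the regional scheduler crash.
Of those, still caused via another path: the regional scheduler crash.
The remainder have no surviving cause.

the DNS resolver memory leak, the backup ingestion pipeline deadlock, the legacy config service deadlock, the storage node timeout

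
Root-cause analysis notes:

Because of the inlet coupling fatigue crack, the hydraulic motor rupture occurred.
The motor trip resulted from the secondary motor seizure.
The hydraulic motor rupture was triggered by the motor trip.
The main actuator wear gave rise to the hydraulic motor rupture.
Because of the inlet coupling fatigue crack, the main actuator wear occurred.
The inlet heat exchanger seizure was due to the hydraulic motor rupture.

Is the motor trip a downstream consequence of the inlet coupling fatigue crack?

The inlet coupling fatigue crack leads to the main actuator wear, the hydraulic motor rupture, the inlet heat exchanger seizure; the motor trip is not among them.

No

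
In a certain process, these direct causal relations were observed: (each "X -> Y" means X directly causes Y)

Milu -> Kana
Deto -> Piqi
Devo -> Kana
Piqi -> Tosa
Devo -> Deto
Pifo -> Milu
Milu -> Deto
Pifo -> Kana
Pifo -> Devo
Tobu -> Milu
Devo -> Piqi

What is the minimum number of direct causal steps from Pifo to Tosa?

Shortest chain: Pifo → Devo → Piqi → Tosa.

3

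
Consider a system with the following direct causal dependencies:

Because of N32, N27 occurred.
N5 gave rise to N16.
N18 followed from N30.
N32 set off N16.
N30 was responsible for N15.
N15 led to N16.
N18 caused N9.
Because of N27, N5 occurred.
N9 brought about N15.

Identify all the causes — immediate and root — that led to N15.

N18, N30, N9

Immediate causes of N15: N30, N9.
Further upstream: N18.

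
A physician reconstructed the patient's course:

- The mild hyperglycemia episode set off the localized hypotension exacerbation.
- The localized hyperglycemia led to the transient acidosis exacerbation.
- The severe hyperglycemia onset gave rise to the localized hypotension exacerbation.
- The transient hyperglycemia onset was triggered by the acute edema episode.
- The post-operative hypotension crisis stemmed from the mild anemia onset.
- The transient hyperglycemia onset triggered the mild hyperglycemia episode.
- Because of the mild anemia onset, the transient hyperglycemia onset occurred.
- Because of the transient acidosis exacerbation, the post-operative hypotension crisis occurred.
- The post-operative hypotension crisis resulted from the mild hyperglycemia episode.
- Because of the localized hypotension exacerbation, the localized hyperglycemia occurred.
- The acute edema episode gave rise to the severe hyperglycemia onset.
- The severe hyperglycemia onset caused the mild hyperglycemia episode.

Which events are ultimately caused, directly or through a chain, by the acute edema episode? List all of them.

the localized hyperglycemia, the localized hypotension exacerbation, the mild hyperglycemia episode, the post-operative hypotension crisis, the severe hyperglycemia onset, the transient acidosis exacerbation, the transient hyperglycemia onset

Direct effects: the transient hyperglycemia onset, the severe hyperglycemia onset.
2 steps out: the mild hyperglycemia episode, the localized hypotension exacerbation.
3 steps out: the localized hyperglycemia, the post-operative hypotension crisis.
4 steps out: the transient acidosis exacerbation.
Not reachable from it: the mild anemia onset.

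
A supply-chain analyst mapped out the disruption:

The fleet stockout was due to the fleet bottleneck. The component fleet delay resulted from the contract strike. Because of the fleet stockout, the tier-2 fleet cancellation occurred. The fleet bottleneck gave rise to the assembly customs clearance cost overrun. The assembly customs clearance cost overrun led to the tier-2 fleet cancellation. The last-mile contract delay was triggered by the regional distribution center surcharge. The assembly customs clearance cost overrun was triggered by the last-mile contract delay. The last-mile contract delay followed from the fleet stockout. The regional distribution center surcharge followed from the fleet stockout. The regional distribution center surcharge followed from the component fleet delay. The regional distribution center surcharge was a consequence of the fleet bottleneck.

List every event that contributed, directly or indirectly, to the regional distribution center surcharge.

Immediate causes of the regional distribution center surcharge: the component fleet delay, the fleet bottleneck, the fleet stockout.
Further upstream: the contract strike.

the component fleet delay, the contract strike, the fleet bottleneck, the fleet stockout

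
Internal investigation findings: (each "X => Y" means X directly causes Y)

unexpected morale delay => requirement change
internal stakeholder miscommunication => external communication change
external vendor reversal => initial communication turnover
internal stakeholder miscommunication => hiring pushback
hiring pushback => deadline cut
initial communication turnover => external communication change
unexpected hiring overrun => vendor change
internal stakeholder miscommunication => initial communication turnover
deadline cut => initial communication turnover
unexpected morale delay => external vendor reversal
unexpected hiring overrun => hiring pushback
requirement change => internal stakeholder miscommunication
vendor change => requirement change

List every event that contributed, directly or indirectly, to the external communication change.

the deadline cut, the external vendor reversal, the hiring pushback, the initial communication turnover, the internal stakeholder miscommunication, the requirement change, the unexpected hiring overrun, the unexpected morale delay, the vendor change

Immediate causes of the external communication change: the internal stakeholder miscommunication, the initial communication turnover.
Further upstream: the unexpected morale delay, the unexpected hiring overrun, the vendor change, the requirement change, the hiring pushback, the external vendor reversal, the deadline cut.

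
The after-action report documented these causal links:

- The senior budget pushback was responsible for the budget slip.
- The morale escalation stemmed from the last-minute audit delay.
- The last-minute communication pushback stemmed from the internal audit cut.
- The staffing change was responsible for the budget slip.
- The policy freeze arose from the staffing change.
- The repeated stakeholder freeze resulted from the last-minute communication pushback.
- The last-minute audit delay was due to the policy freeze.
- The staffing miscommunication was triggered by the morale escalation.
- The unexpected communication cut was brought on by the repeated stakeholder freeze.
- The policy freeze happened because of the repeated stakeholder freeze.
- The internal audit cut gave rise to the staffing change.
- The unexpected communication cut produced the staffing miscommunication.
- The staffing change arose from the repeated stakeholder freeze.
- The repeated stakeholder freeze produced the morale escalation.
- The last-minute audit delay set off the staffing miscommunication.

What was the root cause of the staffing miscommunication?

the internal audit cut

Tracing upstream from the staffing miscommunication: the staffing miscommunication ← the unexpected communication cut ← the repeated stakeholder freeze ← the last-minute communication pushback ← the internal audit cut.
The internal audit cut has no stated cause, so it is the root.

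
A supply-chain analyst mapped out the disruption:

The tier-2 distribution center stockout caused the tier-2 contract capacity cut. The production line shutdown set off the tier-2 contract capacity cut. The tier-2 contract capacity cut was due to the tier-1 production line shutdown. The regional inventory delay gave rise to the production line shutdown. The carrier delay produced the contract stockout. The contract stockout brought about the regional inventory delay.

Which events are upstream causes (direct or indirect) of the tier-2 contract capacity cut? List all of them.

the carrier delay, the contract stockout, the production line shutdown, the regional inventory delay, the tier-1 production line shutdown, the tier-2 distribution center stockout

Immediate causes of the tier-2 contract capacity cut: the tier-2 distribution center stockout, the tier-1 production line shutdown, the production line shutdown.
Further upstream: the carrier delay, the contract stockout, the regional inventory delay.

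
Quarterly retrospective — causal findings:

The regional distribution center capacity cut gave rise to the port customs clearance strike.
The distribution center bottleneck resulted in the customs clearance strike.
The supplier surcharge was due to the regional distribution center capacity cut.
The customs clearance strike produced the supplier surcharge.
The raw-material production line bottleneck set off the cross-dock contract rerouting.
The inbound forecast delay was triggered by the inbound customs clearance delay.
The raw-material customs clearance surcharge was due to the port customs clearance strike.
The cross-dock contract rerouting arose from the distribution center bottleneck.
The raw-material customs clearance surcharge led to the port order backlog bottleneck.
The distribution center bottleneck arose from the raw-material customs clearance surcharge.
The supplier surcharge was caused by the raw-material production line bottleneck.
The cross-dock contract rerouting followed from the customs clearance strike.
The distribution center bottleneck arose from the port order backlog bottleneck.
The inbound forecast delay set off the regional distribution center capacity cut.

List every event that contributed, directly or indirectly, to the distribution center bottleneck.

the inbound customs clearance delay, the inbound forecast delay, the port customs clearance strike, the port order backlog bottleneck, the raw-material customs clearance surcharge, the regional distribution center capacity cut

Immediate causes of the distribution center bottleneck: the raw-material customs clearance surcharge, the port order backlog bottleneck.
Further upstream: the inbound customs clearance delay, the inbound forecast delay, the regional distribution center capacity cut, the port customs clearance strike.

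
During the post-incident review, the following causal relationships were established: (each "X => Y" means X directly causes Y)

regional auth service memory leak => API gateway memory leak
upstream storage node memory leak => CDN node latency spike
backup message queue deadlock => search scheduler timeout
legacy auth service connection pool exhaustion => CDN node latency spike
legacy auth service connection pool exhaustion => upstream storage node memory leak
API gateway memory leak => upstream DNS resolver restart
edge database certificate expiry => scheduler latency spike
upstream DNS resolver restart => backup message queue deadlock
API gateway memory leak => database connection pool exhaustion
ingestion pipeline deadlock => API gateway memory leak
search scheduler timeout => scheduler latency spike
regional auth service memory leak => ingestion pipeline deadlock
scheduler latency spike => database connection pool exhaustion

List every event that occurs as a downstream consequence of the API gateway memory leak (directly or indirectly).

the backup message queue deadlock, the database connection pool exhaustion, the scheduler latency spike, the search scheduler timeout, the upstream DNS resolver restart

Direct effects: the upstream DNS resolver restart, the database connection pool exhaustion.
2 steps out: the backup message queue deadlock.
3 steps out: the search scheduler timeout.
4 steps out: the scheduler latency spike.
Not reachable from it: the regional auth service memory leak, the ingestion pipeline deadlock, the legacy auth service connection pool exhaustion, the edge database certificate expiry, the upstream storage node memory leak, the CDN node latency spike.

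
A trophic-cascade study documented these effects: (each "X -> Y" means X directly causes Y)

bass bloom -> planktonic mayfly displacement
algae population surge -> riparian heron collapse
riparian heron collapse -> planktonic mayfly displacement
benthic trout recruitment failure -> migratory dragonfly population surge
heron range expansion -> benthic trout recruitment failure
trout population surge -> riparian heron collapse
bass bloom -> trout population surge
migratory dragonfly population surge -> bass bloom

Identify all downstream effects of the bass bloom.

the planktonic mayfly displacement, the riparian heron collapse, the trout population surge

Direct effects: the trout population surge, the planktonic mayfly displacement.
2 steps out: the riparian heron collapse.
Not reachable from it: the heron range expansion, the benthic trout recruitment failure, the migratory dragonfly population surge, the algae population surge.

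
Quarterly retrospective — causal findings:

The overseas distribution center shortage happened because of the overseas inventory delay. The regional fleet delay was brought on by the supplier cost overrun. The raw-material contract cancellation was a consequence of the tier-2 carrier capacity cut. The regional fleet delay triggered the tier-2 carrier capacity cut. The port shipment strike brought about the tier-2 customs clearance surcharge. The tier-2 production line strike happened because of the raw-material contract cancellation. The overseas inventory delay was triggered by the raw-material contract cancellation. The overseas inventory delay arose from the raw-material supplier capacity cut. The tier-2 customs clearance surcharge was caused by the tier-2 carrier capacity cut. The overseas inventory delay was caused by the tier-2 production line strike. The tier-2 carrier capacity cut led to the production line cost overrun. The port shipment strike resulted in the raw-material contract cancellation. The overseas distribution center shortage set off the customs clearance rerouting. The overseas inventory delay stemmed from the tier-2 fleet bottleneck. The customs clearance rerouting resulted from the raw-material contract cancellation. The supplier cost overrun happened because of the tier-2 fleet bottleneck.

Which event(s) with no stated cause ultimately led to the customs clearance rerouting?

the port shipment strike, the raw-material supplier capacity cut, the tier-2 fleet bottleneck

Tracing upstream from the customs clearance rerouting: the customs clearance rerouting ← the raw-material contract cancellation ← the port shipment strike.
A separate upstream branch: the customs clearance rerouting ← the overseas distribution center shortage ← the overseas inventory delay ← the tier-2 fleet bottleneck.
A separate upstream branch: the customs clearance rerouting ← the overseas distribution center shortage ← the overseas inventory delay ← the raw-material supplier capacity cut.
Each of those chain origins has no stated cause.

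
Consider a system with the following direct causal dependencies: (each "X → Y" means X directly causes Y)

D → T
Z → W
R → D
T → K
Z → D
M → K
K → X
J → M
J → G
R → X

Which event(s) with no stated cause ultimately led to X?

J, R, Z

Tracing upstream from X: X ← K ← T ← D ← Z.
A separate upstream branch: X ← R.
A separate upstream branch: X ← K ← M ← J.
Each of those chain origins has no stated cause.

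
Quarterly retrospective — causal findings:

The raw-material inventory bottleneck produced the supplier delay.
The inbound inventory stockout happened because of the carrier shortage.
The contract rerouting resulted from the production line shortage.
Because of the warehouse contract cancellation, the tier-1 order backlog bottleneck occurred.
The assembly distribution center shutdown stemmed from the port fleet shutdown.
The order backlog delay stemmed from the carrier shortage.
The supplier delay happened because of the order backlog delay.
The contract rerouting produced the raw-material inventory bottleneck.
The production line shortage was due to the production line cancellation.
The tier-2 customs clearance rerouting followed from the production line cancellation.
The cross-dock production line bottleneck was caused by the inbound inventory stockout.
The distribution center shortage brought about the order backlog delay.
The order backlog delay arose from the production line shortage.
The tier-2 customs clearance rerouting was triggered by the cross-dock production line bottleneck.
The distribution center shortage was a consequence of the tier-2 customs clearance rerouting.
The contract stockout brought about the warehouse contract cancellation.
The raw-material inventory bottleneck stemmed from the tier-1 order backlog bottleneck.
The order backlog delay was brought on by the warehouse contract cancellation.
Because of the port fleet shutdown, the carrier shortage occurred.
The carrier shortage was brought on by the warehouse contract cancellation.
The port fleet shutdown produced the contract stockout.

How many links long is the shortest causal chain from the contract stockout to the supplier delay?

Shortest chain: the contract stockout → the warehouse contract cancellation → the order backlog delay → the supplier delay.

3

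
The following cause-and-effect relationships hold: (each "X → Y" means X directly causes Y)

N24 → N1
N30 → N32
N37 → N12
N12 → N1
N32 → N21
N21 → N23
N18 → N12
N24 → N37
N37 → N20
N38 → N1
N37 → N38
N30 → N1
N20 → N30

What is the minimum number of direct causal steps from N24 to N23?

6

Shortest chain: N24 → N37 → N20 → N30 → N32 → N21 → N23.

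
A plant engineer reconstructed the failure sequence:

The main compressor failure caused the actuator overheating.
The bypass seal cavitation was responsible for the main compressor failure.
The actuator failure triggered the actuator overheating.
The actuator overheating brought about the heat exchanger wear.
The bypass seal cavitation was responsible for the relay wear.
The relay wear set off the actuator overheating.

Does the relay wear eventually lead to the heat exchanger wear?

Yes

There is a causal chain: the relay wear → the actuator overheating → the heat exchanger wear.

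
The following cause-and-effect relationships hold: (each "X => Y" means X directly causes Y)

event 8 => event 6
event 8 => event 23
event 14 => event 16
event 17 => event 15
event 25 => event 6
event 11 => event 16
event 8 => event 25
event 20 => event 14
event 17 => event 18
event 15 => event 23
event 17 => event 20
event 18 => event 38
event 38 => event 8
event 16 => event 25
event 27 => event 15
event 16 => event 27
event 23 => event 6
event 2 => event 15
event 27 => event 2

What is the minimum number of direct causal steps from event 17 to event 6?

3

Shortest chain: event 17 → event 15 → event 23 → event 6.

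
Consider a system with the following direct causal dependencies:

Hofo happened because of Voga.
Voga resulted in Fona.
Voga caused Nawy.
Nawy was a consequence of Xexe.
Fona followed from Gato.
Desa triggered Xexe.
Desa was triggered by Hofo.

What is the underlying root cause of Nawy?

Tracing upstream from Nawy: Nawy ← Voga.
Voga has no stated cause, so it is the root.

Voga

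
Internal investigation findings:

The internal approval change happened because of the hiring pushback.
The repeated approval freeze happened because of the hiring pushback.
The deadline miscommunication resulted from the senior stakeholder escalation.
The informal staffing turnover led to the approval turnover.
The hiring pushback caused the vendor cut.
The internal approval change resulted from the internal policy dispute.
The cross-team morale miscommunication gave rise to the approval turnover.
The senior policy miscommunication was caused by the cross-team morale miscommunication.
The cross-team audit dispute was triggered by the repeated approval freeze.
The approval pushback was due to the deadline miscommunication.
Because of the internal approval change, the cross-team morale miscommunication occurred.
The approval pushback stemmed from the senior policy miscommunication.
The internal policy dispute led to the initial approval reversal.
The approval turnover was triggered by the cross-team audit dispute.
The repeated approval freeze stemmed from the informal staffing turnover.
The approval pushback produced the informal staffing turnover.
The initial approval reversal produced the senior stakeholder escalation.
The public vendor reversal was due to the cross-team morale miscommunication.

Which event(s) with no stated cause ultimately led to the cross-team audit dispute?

the hiring pushback, the internal policy dispute

Tracing upstream from the cross-team audit dispute: the cross-team audit dispute ← the repeated approval freeze ← the hiring pushback.
A separate upstream branch: the cross-team audit dispute ← the repeated approval freeze ← the informal staffing turnover ← the approval pushback ← the deadline miscommunication ← the senior stakeholder escalation ← the initial approval reversal ← the internal policy dispute.
Each of those chain origins has no stated cause.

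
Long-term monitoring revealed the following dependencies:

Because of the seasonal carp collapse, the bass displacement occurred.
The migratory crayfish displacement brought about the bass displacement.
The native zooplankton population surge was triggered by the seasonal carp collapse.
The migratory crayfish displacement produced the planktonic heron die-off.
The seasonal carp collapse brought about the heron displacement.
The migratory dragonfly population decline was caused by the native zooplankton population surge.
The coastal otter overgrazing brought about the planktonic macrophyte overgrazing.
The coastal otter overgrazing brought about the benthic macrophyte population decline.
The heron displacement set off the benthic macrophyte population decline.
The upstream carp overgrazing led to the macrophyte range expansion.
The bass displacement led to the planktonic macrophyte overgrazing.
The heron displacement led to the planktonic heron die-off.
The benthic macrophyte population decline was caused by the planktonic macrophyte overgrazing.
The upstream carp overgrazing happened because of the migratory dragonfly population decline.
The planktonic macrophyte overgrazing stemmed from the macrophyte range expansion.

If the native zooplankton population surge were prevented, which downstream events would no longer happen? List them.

Downstream of the native zooplankton population surge: the migratory dragonfly population decline, the upstream carp overgrazing, the macrophyte range expansion, the planktonic macrophyte overgrazing, the benthic macrophyte population decline.
Of those, still caused via another path: the planktonic macrophyte overgrazing, the benthic macrophyte population decline.
The remainder have no surviving cause.

the macrophyte range expansion, the migratory dragonfly population decline, the upstream carp overgrazing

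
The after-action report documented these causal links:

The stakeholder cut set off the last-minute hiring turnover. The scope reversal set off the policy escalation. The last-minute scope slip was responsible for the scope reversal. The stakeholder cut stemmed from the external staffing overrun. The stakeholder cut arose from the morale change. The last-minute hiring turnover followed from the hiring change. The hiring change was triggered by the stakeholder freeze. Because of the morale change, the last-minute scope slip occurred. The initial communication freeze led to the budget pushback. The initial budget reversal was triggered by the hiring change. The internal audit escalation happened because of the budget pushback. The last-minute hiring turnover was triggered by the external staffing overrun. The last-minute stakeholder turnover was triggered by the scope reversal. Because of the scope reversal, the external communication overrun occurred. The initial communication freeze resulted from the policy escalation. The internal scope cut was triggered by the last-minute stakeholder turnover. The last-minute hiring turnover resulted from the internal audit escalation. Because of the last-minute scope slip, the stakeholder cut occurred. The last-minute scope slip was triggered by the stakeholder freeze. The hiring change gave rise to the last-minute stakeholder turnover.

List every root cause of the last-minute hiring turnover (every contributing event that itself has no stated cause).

Tracing upstream from the last-minute hiring turnover: the last-minute hiring turnover ← the hiring change ← the stakeholder freeze.
A separate upstream branch: the last-minute hiring turnover ← the stakeholder cut ← the morale change.
A separate upstream branch: the last-minute hiring turnover ← the external staffing overrun.
Each of those chain origins has no stated cause.

the external staffing overrun, the morale change, the stakeholder freeze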